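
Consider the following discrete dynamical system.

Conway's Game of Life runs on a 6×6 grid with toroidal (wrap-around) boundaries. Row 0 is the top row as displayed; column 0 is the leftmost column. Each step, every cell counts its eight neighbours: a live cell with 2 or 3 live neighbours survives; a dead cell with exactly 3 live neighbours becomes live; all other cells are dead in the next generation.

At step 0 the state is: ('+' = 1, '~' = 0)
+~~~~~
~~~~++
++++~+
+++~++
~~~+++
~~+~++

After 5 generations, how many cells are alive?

k=0  +~~~~~
~~~~++
++++~+
+++~++
~~~+++
~~+~++
k=1  +~~+~~
~~+++~
~~~~~~
~~~~~~
~~~~~~
+~~~~~
k=2  ~+++++
~~+++~
~~~+~~
~~~~~~
~~~~~~
~~~~~~
k=3  ~+~~~+
~+~~~+
~~+++~
~~~~~~
~~~~~~
~~+++~
k=4  ~+~+~+
~+~+~+
~~+++~
~~~+~~
~~~+~~
~~+++~
k=5  ~+~~~+
~+~~~+
~~~~~~
~~~~~~
~~~~~~
~~~~~~

4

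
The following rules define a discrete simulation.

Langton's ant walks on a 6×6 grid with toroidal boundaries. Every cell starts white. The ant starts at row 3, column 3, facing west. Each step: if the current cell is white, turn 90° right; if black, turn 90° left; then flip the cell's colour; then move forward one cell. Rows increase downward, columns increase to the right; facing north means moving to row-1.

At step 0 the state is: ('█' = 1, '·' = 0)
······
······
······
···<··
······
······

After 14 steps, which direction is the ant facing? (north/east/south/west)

k=0  ······
······
······
···<··
······
······
k=1  ······
······
···^··
···█··
······
······
k=2  ······
······
···█>·
···█··
······
······
k=3  ······
······
···██·
···█v·
······
······
k=4  ······
······
···██·
···<█·
······
······
k=5  ······
······
···██·
····█·
···v··
······
k=6  ······
······
···██·
····█·
··<█··
······
k=7  ······
······
···██·
··^·█·
··██··
······
k=8  ······
······
···██·
··█>█·
··██··
······
k=9  ······
······
···██·
··███·
··█v··
······
k=10  ······
······
···██·
··███·
··█·>·
······
k=11  ······
······
···██·
··███·
··█·█·
····v·
k=12  ······
······
···██·
··███·
··█·█·
···<█·
k=13  ······
······
···██·
··███·
··█^█·
···██·
k=14  ······
······
···██·
··███·
··██>·
···██·

east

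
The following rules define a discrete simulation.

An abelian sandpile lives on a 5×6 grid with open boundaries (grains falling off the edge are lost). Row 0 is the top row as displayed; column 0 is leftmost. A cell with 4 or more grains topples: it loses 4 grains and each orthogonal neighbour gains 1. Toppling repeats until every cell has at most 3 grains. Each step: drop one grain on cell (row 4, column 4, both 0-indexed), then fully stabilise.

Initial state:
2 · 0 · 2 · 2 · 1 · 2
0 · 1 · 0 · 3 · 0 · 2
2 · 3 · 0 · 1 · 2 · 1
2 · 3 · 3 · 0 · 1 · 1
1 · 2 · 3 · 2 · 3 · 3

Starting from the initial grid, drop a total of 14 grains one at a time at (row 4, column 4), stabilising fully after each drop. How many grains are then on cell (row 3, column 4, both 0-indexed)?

[0] 2 · 0 · 2 · 2 · 1 · 2
0 · 1 · 0 · 3 · 0 · 2
2 · 3 · 0 · 1 · 2 · 1
2 · 3 · 3 · 0 · 1 · 1
1 · 2 · 3 · 2 · 3 · 3
[1] 2 · 0 · 2 · 2 · 1 · 2
0 · 1 · 0 · 3 · 0 · 2
2 · 3 · 0 · 1 · 2 · 1
2 · 3 · 3 · 0 · 2 · 2
1 · 2 · 3 · 3 · 1 · 0
[2] 2 · 0 · 2 · 2 · 1 · 2
0 · 1 · 0 · 3 · 0 · 2
2 · 3 · 0 · 1 · 2 · 1
2 · 3 · 3 · 0 · 2 · 2
1 · 2 · 3 · 3 · 2 · 0
[3] 2 · 0 · 2 · 2 · 1 · 2
0 · 1 · 0 · 3 · 0 · 2
2 · 3 · 0 · 1 · 2 · 1
2 · 3 · 3 · 0 · 2 · 2
1 · 2 · 3 · 3 · 3 · 0
[4] 2 · 0 · 2 · 2 · 1 · 2
0 · 2 · 0 · 3 · 0 · 2
3 · 0 · 2 · 1 · 2 · 1
3 · 2 · 1 · 2 · 3 · 2
2 · 0 · 2 · 1 · 1 · 1
[5] 2 · 0 · 2 · 2 · 1 · 2
0 · 2 · 0 · 3 · 0 · 2
3 · 0 · 2 · 1 · 2 · 1
3 · 2 · 1 · 2 · 3 · 2
2 · 0 · 2 · 1 · 2 · 1
[6] 2 · 0 · 2 · 2 · 1 · 2
0 · 2 · 0 · 3 · 0 · 2
3 · 0 · 2 · 1 · 2 · 1
3 · 2 · 1 · 2 · 3 · 2
2 · 0 · 2 · 1 · 3 · 1
[7] 2 · 0 · 2 · 2 · 1 · 2
0 · 2 · 0 · 3 · 0 · 2
3 · 0 · 2 · 1 · 3 · 1
3 · 2 · 1 · 3 · 0 · 3
2 · 0 · 2 · 2 · 1 · 2
[8] 2 · 0 · 2 · 2 · 1 · 2
0 · 2 · 0 · 3 · 0 · 2
3 · 0 · 2 · 1 · 3 · 1
3 · 2 · 1 · 3 · 0 · 3
2 · 0 · 2 · 2 · 2 · 2
[9] 2 · 0 · 2 · 2 · 1 · 2
0 · 2 · 0 · 3 · 0 · 2
3 · 0 · 2 · 1 · 3 · 1
3 · 2 · 1 · 3 · 0 · 3
2 · 0 · 2 · 2 · 3 · 2
[10] 2 · 0 · 2 · 2 · 1 · 2
0 · 2 · 0 · 3 · 0 · 2
3 · 0 · 2 · 1 · 3 · 1
3 · 2 · 1 · 3 · 1 · 3
2 · 0 · 2 · 3 · 0 · 3
[11] 2 · 0 · 2 · 2 · 1 · 2
0 · 2 · 0 · 3 · 0 · 2
3 · 0 · 2 · 1 · 3 · 1
3 · 2 · 1 · 3 · 1 · 3
2 · 0 · 2 · 3 · 1 · 3
[12] 2 · 0 · 2 · 2 · 1 · 2
0 · 2 · 0 · 3 · 0 · 2
3 · 0 · 2 · 1 · 3 · 1
3 · 2 · 1 · 3 · 1 · 3
2 · 0 · 2 · 3 · 2 · 3
[13] 2 · 0 · 2 · 2 · 1 · 2
0 · 2 · 0 · 3 · 0 · 2
3 · 0 · 2 · 1 · 3 · 1
3 · 2 · 1 · 3 · 1 · 3
2 · 0 · 2 · 3 · 3 · 3
[14] 2 · 0 · 2 · 2 · 1 · 2
0 · 2 · 0 · 3 · 1 · 2
3 · 0 · 2 · 3 · 0 · 3
3 · 2 · 2 · 1 · 1 · 1
2 · 0 · 3 · 1 · 3 · 1

1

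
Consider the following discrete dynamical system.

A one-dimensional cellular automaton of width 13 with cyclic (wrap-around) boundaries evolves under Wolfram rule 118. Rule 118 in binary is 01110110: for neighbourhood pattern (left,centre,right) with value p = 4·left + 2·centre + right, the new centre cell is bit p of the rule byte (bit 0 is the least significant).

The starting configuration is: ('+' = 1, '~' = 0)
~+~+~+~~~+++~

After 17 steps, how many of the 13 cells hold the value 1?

10

t=0: ~+~+~+~~~+++~
t=1: +++++++~+~~++
t=2: ~~~~~~+++++~~
t=3: ~~~~~+~~~~++~
t=4: ~~~~+++~~+~++
t=5: +~~+~~+++++~+
t=6: ++++++~~~~++~
t=7: ~~~~~++~~+~++
t=8: +~~~+~+++++~+
t=9: ++~+++~~~~++~
t=10: ~++~~++~~+~++
t=11: +~+++~+++++~+
t=12: ++~~++~~~~++~
t=13: ~+++~++~~+~++
t=14: +~~++~+++++~+
t=15: +++~++~~~~++~
t=16: ~~++~++~~+~++
t=17: ++~++~+++++~+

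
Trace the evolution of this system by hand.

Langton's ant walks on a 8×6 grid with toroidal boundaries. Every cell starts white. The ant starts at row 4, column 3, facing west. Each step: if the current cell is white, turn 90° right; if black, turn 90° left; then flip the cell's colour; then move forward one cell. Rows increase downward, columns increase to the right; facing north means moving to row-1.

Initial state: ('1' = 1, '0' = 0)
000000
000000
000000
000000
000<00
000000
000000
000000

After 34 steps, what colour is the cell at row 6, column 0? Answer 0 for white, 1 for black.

1

0) 000000
000000
000000
000000
000<00
000000
000000
000000
1) 000000
000000
000000
000^00
000100
000000
000000
000000
2) 000000
000000
000000
0001>0
000100
000000
000000
000000
3) 000000
000000
000000
000110
0001v0
000000
000000
000000
4) 000000
000000
000000
000110
000<10
000000
000000
000000
5) 000000
000000
000000
000110
000010
000v00
000000
000000
6) 000000
000000
000000
000110
000010
00<100
000000
000000
7) 000000
000000
000000
000110
00^010
001100
000000
000000
8) 000000
000000
000000
000110
001>10
001100
000000
000000
9) 000000
000000
000000
000110
001110
001v00
000000
000000
10) 000000
000000
000000
000110
001110
0010>0
000000
000000
11) 000000
000000
000000
000110
001110
001010
0000v0
000000
12) 000000
000000
000000
000110
001110
001010
000<10
000000
13) 000000
000000
000000
000110
001110
001^10
000110
000000
14) 000000
000000
000000
000110
001110
0011>0
000110
000000
15) 000000
000000
000000
000110
0011^0
001100
000110
000000
16) 000000
000000
000000
000110
001<00
001100
000110
000000
17) 000000
000000
000000
000110
001000
001v00
000110
000000
18) 000000
000000
000000
000110
001000
0010>0
000110
000000
19) 000000
000000
000000
000110
001000
001010
0001v0
000000
20) 000000
000000
000000
000110
001000
001010
00010>
000000
21) 000000
000000
000000
000110
001000
001010
000101
00000v
22) 000000
000000
000000
000110
001000
001010
000101
0000<1
23) 000000
000000
000000
000110
001000
001010
0001^1
000011
24) 000000
000000
000000
000110
001000
001010
00011>
000011
25) 000000
000000
000000
000110
001000
00101^
000110
000011
26) 000000
000000
000000
000110
001000
>01011
000110
000011
27) 000000
000000
000000
000110
001000
101011
v00110
000011
28) 000000
000000
000000
000110
001000
101011
10011<
000011
29) 000000
000000
000000
000110
001000
10101^
100111
000011
30) 000000
000000
000000
000110
001000
1010<0
100111
000011
31) 000000
000000
000000
000110
001000
101000
1001v1
000011
32) 000000
000000
000000
000110
001000
101000
10010>
000011
33) 000000
000000
000000
000110
001000
10100^
100100
000011
34) 000000
000000
000000
000110
001000
>01001
100100
000011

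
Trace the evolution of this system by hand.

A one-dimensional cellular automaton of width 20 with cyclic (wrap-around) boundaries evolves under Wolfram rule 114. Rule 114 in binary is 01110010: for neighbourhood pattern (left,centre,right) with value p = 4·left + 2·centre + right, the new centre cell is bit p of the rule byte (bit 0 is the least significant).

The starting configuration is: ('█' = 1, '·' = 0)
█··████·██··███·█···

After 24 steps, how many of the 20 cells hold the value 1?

t=0: █··████·██··███·█···
t=1: ·██···██·███··██·█·█
t=2: █·██·█·██··███·██·█·
t=3: ·█·██·█·███··██·██·█
t=4: █·█·██·█··███·██·██·
t=5: ·█·█·██·██··██·██·██
t=6: █·█·█·██·███·██·██·█
t=7: ██·█·█·██··██·██·██·
t=8: ·██·█·█·███·██·██·██
t=9: █·██·█·█··██·██·██·█
t=10: ██·██·█·██·██·██·██·
t=11: ·██·██·█·██·██·██·██
t=12: █·██·██·█·██·██·██·█
t=13: ██·██·██·█·██·██·██·
t=14: ·██·██·██·█·██·██·██
t=15: █·██·██·██·█·██·██·█
t=16: ██·██·██·██·█·██·██·
t=17: ·██·██·██·██·█·██·██
t=18: █·██·██·██·██·█·██·█
t=19: ██·██·██·██·██·█·██·
t=20: ·██·██·██·██·██·█·██
t=21: █·██·██·██·██·██·█·█
t=22: ██·██·██·██·██·██·█·
t=23: ·██·██·██·██·██·██·█
t=24: █·██·██·██·██·██·██·

13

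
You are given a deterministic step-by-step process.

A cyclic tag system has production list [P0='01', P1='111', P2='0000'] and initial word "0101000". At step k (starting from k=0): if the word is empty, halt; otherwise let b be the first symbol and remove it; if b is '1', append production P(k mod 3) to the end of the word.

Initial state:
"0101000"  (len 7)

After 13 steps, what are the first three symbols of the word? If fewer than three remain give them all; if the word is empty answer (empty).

110

step 0: "0101000"  (len 7)
step 1: "101000"  (len 6)
step 2: "01000111"  (len 8)
step 3: "1000111"  (len 7)
step 4: "00011101"  (len 8)
step 5: "0011101"  (len 7)
step 6: "011101"  (len 6)
step 7: "11101"  (len 5)
step 8: "1101111"  (len 7)
step 9: "1011110000"  (len 10)
step 10: "01111000001"  (len 11)
step 11: "1111000001"  (len 10)
step 12: "1110000010000"  (len 13)
step 13: "11000001000001"  (len 14)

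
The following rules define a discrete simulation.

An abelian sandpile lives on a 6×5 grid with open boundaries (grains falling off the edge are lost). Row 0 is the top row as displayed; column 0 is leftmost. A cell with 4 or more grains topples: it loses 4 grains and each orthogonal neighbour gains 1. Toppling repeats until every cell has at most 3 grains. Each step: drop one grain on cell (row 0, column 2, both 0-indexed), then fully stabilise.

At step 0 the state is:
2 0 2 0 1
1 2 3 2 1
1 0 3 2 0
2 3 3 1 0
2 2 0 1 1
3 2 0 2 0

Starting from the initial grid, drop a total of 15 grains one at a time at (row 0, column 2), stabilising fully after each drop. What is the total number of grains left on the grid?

50

k=0  2 0 2 0 1
1 2 3 2 1
1 0 3 2 0
2 3 3 1 0
2 2 0 1 1
3 2 0 2 0
k=1  2 0 3 0 1
1 2 3 2 1
1 0 3 2 0
2 3 3 1 0
2 2 0 1 1
3 2 0 2 0
k=2  2 1 1 1 1
1 3 1 3 1
1 2 1 3 0
3 0 1 2 0
2 3 1 1 1
3 2 0 2 0
k=3  2 1 2 1 1
1 3 1 3 1
1 2 1 3 0
3 0 1 2 0
2 3 1 1 1
3 2 0 2 0
k=4  2 1 3 1 1
1 3 1 3 1
1 2 1 3 0
3 0 1 2 0
2 3 1 1 1
3 2 0 2 0
k=5  2 2 0 2 1
1 3 2 3 1
1 2 1 3 0
3 0 1 2 0
2 3 1 1 1
3 2 0 2 0
k=6  2 2 1 2 1
1 3 2 3 1
1 2 1 3 0
3 0 1 2 0
2 3 1 1 1
3 2 0 2 0
k=7  2 2 2 2 1
1 3 2 3 1
1 2 1 3 0
3 0 1 2 0
2 3 1 1 1
3 2 0 2 0
k=8  2 2 3 2 1
1 3 2 3 1
1 2 1 3 0
3 0 1 2 0
2 3 1 1 1
3 2 0 2 0
k=9  2 3 0 3 1
1 3 3 3 1
1 2 1 3 0
3 0 1 2 0
2 3 1 1 1
3 2 0 2 0
k=10  2 3 1 3 1
1 3 3 3 1
1 2 1 3 0
3 0 1 2 0
2 3 1 1 1
3 2 0 2 0
k=11  2 3 2 3 1
1 3 3 3 1
1 2 1 3 0
3 0 1 2 0
2 3 1 1 1
3 2 0 2 0
k=12  2 3 3 3 1
1 3 3 3 1
1 2 1 3 0
3 0 1 2 0
2 3 1 1 1
3 2 0 2 0
k=13  3 1 3 1 2
2 1 2 2 2
1 3 3 0 1
3 0 1 3 0
2 3 1 1 1
3 2 0 2 0
k=14  3 2 0 2 2
2 1 3 2 2
1 3 3 0 1
3 0 1 3 0
2 3 1 1 1
3 2 0 2 0
k=15  3 2 1 2 2
2 1 3 2 2
1 3 3 0 1
3 0 1 3 0
2 3 1 1 1
3 2 0 2 0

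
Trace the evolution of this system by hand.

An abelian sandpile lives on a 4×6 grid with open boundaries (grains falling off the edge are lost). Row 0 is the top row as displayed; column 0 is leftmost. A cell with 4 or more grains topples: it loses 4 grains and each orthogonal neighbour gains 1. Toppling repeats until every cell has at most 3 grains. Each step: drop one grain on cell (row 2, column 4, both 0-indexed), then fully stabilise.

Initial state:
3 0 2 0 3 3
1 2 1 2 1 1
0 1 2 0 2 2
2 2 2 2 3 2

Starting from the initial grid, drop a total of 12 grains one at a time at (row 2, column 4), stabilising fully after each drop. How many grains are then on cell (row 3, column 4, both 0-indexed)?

2

k=0  3 0 2 0 3 3
1 2 1 2 1 1
0 1 2 0 2 2
2 2 2 2 3 2
k=1  3 0 2 0 3 3
1 2 1 2 1 1
0 1 2 0 3 2
2 2 2 2 3 2
k=2  3 0 2 0 3 3
1 2 1 2 2 1
0 1 2 1 1 3
2 2 2 3 0 3
k=3  3 0 2 0 3 3
1 2 1 2 2 1
0 1 2 1 2 3
2 2 2 3 0 3
k=4  3 0 2 0 3 3
1 2 1 2 2 1
0 1 2 1 3 3
2 2 2 3 0 3
k=5  3 0 2 0 3 3
1 2 1 2 3 2
0 1 2 2 1 1
2 2 2 3 2 0
k=6  3 0 2 0 3 3
1 2 1 2 3 2
0 1 2 2 2 1
2 2 2 3 2 0
k=7  3 0 2 0 3 3
1 2 1 2 3 2
0 1 2 2 3 1
2 2 2 3 2 0
k=8  3 0 2 1 1 1
1 2 1 3 2 0
0 1 2 3 1 3
2 2 2 3 3 0
k=9  3 0 2 1 1 1
1 2 1 3 2 0
0 1 2 3 2 3
2 2 2 3 3 0
k=10  3 0 2 1 1 1
1 2 1 3 2 0
0 1 2 3 3 3
2 2 2 3 3 0
k=11  3 0 2 2 2 1
1 2 2 1 1 2
0 1 3 3 0 1
2 2 3 1 2 2
k=12  3 0 2 2 2 1
1 2 2 1 1 2
0 1 3 3 1 1
2 2 3 1 2 2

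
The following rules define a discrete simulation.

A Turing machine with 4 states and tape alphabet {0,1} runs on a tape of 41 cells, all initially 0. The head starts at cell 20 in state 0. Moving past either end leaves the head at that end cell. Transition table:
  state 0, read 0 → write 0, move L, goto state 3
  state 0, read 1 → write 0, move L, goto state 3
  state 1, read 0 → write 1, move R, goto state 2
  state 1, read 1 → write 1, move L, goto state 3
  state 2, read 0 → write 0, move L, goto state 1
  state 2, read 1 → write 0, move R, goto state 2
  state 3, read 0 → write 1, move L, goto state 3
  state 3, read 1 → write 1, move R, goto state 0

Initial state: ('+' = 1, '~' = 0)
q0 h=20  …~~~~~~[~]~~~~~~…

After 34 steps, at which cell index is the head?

0) q0 h=20  …~~~~~~[~]~~~~~~…
1) q3 h=19  …~~~~~~[~]~~~~~~…
2) q3 h=18  …~~~~~~[~]+~~~~~…
3) q3 h=17  …~~~~~~[~]++~~~~…
4) q3 h=16  …~~~~~~[~]+++~~~…
5) q3 h=15  …~~~~~~[~]++++~~…
6) q3 h=14  …~~~~~~[~]+++++~…
7) q3 h=13  …~~~~~~[~]++++++…
8) q3 h=12  …~~~~~~[~]++++++…
9) q3 h=11  …~~~~~~[~]++++++…
10) q3 h=10  …~~~~~~[~]++++++…
11) q3 h= 9  …~~~~~~[~]++++++…
12) q3 h= 8  …~~~~~~[~]++++++…
13) q3 h= 7  …~~~~~~[~]++++++…
14) q3 h= 6  |~~~~~~[~]++++++…
15) q3 h= 5  |~~~~~[~]++++++…
16) q3 h= 4  |~~~~[~]++++++…
17) q3 h= 3  |~~~[~]++++++…
18) q3 h= 2  |~~[~]++++++…
19) q3 h= 1  |~[~]++++++…
20) q3 h= 0  |[~]++++++…
21) q3 h= 0  |[+]++++++…
22) q0 h= 1  |+[+]++++++…
23) q3 h= 0  |[+]~+++++…
24) q0 h= 1  |+[~]++++++…
25) q3 h= 0  |[+]~+++++…
26) q0 h= 1  |+[~]++++++…
27) q3 h= 0  |[+]~+++++…
28) q0 h= 1  |+[~]++++++…
29) q3 h= 0  |[+]~+++++…
30) q0 h= 1  |+[~]++++++…
31) q3 h= 0  |[+]~+++++…
32) q0 h= 1  |+[~]++++++…
33) q3 h= 0  |[+]~+++++…
34) q0 h= 1  |+[~]++++++…

1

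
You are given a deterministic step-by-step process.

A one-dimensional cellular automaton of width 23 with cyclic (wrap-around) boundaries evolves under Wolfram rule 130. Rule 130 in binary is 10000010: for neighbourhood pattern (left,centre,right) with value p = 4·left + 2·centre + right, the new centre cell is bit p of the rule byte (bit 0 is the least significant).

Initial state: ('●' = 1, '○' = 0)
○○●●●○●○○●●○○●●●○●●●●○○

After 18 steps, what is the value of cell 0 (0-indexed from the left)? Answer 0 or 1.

0

step 0: ○○●●●○●○○●●○○●●●○●●●●○○
step 1: ○●○●○○○○●○○○●○●○○○●●○○○
step 2: ●○○○○○○●○○○●○○○○○●○○○○○
step 3: ○○○○○○●○○○●○○○○○●○○○○○●
step 4: ○○○○○●○○○●○○○○○●○○○○○●○
step 5: ○○○○●○○○●○○○○○●○○○○○●○○
step 6: ○○○●○○○●○○○○○●○○○○○●○○○
step 7: ○○●○○○●○○○○○●○○○○○●○○○○
step 8: ○●○○○●○○○○○●○○○○○●○○○○○
step 9: ●○○○●○○○○○●○○○○○●○○○○○○
step 10: ○○○●○○○○○●○○○○○●○○○○○○●
step 11: ○○●○○○○○●○○○○○●○○○○○○●○
step 12: ○●○○○○○●○○○○○●○○○○○○●○○
step 13: ●○○○○○●○○○○○●○○○○○○●○○○
step 14: ○○○○○●○○○○○●○○○○○○●○○○●
step 15: ○○○○●○○○○○●○○○○○○●○○○●○
step 16: ○○○●○○○○○●○○○○○○●○○○●○○
step 17: ○○●○○○○○●○○○○○○●○○○●○○○
step 18: ○●○○○○○●○○○○○○●○○○●○○○○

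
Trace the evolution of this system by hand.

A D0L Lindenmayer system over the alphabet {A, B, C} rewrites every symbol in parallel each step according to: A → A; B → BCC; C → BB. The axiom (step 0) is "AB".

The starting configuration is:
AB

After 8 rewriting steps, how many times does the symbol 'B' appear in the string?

1165

t=0: AB
t=1: ABCC
t=2: ABCCBBBB
t=3: ABCCBBBBBCCBCCBCCBCC
t=4: ABCCBBBBBCCBCCBCCBCCBCCBBBBBCCBBBBBCCBBBBBCCBBBB
t=5: ABCCBBBBBCCBCCBCCBCCBCCBBBBBCCBBBBBCCBBBBBCCBBBBBCCBBBBBCC…CBCCBBBBBCCBCCBCCBCCBCCBBBBBCCBCCBCCBCCBCCBBBBBCCBCCBCCBCC  (len 124)
t=6: ABCCBBBBBCCBCCBCCBCCBCCBBBBBCCBBBBBCCBBBBBCCBBBBBCCBBBBBCC…BBBBBCCBBBBBCCBBBBBCCBCCBCCBCCBCCBBBBBCCBBBBBCCBBBBBCCBBBB  (len 312)
t=7: ABCCBBBBBCCBCCBCCBCCBCCBBBBBCCBBBBBCCBBBBBCCBBBBBCCBBBBBCC…CBCCBBBBBCCBCCBCCBCCBCCBBBBBCCBCCBCCBCCBCCBBBBBCCBCCBCCBCC  (len 804)
t=8: ABCCBBBBBCCBCCBCCBCCBCCBBBBBCCBBBBBCCBBBBBCCBBBBBCCBBBBBCC…BBBBBCCBBBBBCCBBBBBCCBCCBCCBCCBCCBBBBBCCBBBBBCCBBBBBCCBBBB  (len 2048)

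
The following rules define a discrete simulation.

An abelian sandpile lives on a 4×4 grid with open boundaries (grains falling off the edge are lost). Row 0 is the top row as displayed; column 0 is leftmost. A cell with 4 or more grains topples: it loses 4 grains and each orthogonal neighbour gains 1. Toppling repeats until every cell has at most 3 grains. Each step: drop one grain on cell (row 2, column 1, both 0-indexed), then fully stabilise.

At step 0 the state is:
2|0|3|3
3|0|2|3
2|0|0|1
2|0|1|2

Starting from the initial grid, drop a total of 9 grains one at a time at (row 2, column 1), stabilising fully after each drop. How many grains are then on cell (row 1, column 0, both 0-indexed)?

0

0) 2|0|3|3
3|0|2|3
2|0|0|1
2|0|1|2
1) 2|0|3|3
3|0|2|3
2|1|0|1
2|0|1|2
2) 2|0|3|3
3|0|2|3
2|2|0|1
2|0|1|2
3) 2|0|3|3
3|0|2|3
2|3|0|1
2|0|1|2
4) 2|0|3|3
3|1|2|3
3|0|1|1
2|1|1|2
5) 2|0|3|3
3|1|2|3
3|1|1|1
2|1|1|2
6) 2|0|3|3
3|1|2|3
3|2|1|1
2|1|1|2
7) 2|0|3|3
3|1|2|3
3|3|1|1
2|1|1|2
8) 3|0|3|3
0|3|2|3
1|1|2|1
3|2|1|2
9) 3|0|3|3
0|3|2|3
1|2|2|1
3|2|1|2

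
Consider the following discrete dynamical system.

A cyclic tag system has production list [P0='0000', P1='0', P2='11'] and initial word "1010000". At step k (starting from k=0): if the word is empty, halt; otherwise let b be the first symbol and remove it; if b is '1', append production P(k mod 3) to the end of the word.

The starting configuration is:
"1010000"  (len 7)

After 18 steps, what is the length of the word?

4

0) "1010000"  (len 7)
1) "0100000000"  (len 10)
2) "100000000"  (len 9)
3) "0000000011"  (len 10)
4) "000000011"  (len 9)
5) "00000011"  (len 8)
6) "0000011"  (len 7)
7) "000011"  (len 6)
8) "00011"  (len 5)
9) "0011"  (len 4)
10) "011"  (len 3)
11) "11"  (len 2)
12) "111"  (len 3)
13) "110000"  (len 6)
14) "100000"  (len 6)
15) "0000011"  (len 7)
16) "000011"  (len 6)
17) "00011"  (len 5)
18) "0011"  (len 4)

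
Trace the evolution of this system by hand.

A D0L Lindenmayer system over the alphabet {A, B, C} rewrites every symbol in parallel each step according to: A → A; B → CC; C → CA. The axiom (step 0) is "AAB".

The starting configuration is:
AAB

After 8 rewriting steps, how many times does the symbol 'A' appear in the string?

16

step 0: AAB
step 1: AACC
step 2: AACACA
step 3: AACAACAA
step 4: AACAAACAAA
step 5: AACAAAACAAAA
step 6: AACAAAAACAAAAA
step 7: AACAAAAAACAAAAAA
step 8: AACAAAAAAACAAAAAAA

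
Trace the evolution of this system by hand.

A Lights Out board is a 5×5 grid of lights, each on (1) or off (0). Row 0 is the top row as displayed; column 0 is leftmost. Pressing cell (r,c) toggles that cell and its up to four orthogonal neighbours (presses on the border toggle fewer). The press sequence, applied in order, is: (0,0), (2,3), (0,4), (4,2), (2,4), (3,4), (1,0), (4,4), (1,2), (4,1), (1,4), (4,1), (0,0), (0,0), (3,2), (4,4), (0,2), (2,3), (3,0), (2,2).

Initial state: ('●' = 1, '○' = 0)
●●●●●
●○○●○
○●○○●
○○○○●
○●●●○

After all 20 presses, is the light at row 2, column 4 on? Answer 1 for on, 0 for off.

gen 0: ●●●●●
●○○●○
○●○○●
○○○○●
○●●●○
gen 1: ○○●●●
○○○●○
○●○○●
○○○○●
○●●●○
gen 2: ○○●●●
○○○○○
○●●●○
○○○●●
○●●●○
gen 3: ○○●○○
○○○○●
○●●●○
○○○●●
○●●●○
gen 4: ○○●○○
○○○○●
○●●●○
○○●●●
○○○○○
gen 5: ○○●○○
○○○○○
○●●○●
○○●●○
○○○○○
gen 6: ○○●○○
○○○○○
○●●○○
○○●○●
○○○○●
gen 7: ●○●○○
●●○○○
●●●○○
○○●○●
○○○○●
gen 8: ●○●○○
●●○○○
●●●○○
○○●○○
○○○●○
gen 9: ●○○○○
●○●●○
●●○○○
○○●○○
○○○●○
gen 10: ●○○○○
●○●●○
●●○○○
○●●○○
●●●●○
gen 11: ●○○○●
●○●○●
●●○○●
○●●○○
●●●●○
gen 12: ●○○○●
●○●○●
●●○○●
○○●○○
○○○●○
gen 13: ○●○○●
○○●○●
●●○○●
○○●○○
○○○●○
gen 14: ●○○○●
●○●○●
●●○○●
○○●○○
○○○●○
gen 15: ●○○○●
●○●○●
●●●○●
○●○●○
○○●●○
gen 16: ●○○○●
●○●○●
●●●○●
○●○●●
○○●○●
gen 17: ●●●●●
●○○○●
●●●○●
○●○●●
○○●○●
gen 18: ●●●●●
●○○●●
●●○●○
○●○○●
○○●○●
gen 19: ●●●●●
●○○●●
○●○●○
●○○○●
●○●○●
gen 20: ●●●●●
●○●●●
○○●○○
●○●○●
●○●○●

0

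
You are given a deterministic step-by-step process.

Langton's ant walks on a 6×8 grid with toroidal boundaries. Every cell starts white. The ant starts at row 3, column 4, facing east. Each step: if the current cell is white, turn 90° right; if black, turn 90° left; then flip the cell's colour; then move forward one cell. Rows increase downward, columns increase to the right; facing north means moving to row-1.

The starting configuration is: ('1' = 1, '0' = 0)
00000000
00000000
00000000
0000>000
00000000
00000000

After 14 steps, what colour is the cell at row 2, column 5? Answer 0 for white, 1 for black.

1

[0] 00000000
00000000
00000000
0000>000
00000000
00000000
[1] 00000000
00000000
00000000
00001000
0000v000
00000000
[2] 00000000
00000000
00000000
00001000
000<1000
00000000
[3] 00000000
00000000
00000000
000^1000
00011000
00000000
[4] 00000000
00000000
00000000
0001>000
00011000
00000000
[5] 00000000
00000000
0000^000
00010000
00011000
00000000
[6] 00000000
00000000
00001>00
00010000
00011000
00000000
[7] 00000000
00000000
00001100
00010v00
00011000
00000000
[8] 00000000
00000000
00001100
0001<100
00011000
00000000
[9] 00000000
00000000
0000^100
00011100
00011000
00000000
[10] 00000000
00000000
000<0100
00011100
00011000
00000000
[11] 00000000
000^0000
00010100
00011100
00011000
00000000
[12] 00000000
0001>000
00010100
00011100
00011000
00000000
[13] 00000000
00011000
0001v100
00011100
00011000
00000000
[14] 00000000
00011000
000<1100
00011100
00011000
00000000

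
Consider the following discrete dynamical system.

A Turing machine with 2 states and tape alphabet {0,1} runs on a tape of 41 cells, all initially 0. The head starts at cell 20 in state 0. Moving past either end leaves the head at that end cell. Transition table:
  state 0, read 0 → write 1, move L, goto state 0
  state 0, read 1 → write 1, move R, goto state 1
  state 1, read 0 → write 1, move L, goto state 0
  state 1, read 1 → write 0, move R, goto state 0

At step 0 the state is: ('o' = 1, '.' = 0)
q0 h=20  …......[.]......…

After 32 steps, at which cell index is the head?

t=0: q0 h=20  …......[.]......…
t=1: q0 h=19  …......[.]o.....…
t=2: q0 h=18  …......[.]oo....…
t=3: q0 h=17  …......[.]ooo...…
t=4: q0 h=16  …......[.]oooo..…
t=5: q0 h=15  …......[.]ooooo.…
t=6: q0 h=14  …......[.]oooooo…
t=7: q0 h=13  …......[.]oooooo…
t=8: q0 h=12  …......[.]oooooo…
t=9: q0 h=11  …......[.]oooooo…
t=10: q0 h=10  …......[.]oooooo…
t=11: q0 h= 9  …......[.]oooooo…
t=12: q0 h= 8  …......[.]oooooo…
t=13: q0 h= 7  …......[.]oooooo…
t=14: q0 h= 6  |......[.]oooooo…
t=15: q0 h= 5  |.....[.]oooooo…
t=16: q0 h= 4  |....[.]oooooo…
t=17: q0 h= 3  |...[.]oooooo…
t=18: q0 h= 2  |..[.]oooooo…
t=19: q0 h= 1  |.[.]oooooo…
t=20: q0 h= 0  |[.]oooooo…
t=21: q0 h= 0  |[o]oooooo…
t=22: q1 h= 1  |o[o]oooooo…
t=23: q0 h= 2  |o.[o]oooooo…
t=24: q1 h= 3  |o.o[o]oooooo…
t=25: q0 h= 4  |o.o.[o]oooooo…
t=26: q1 h= 5  |o.o.o[o]oooooo…
t=27: q0 h= 6  |o.o.o.[o]oooooo…
t=28: q1 h= 7  ….o.o.o[o]oooooo…
t=29: q0 h= 8  …o.o.o.[o]oooooo…
t=30: q1 h= 9  ….o.o.o[o]oooooo…
t=31: q0 h=10  …o.o.o.[o]oooooo…
t=32: q1 h=11  ….o.o.o[o]oooooo…

11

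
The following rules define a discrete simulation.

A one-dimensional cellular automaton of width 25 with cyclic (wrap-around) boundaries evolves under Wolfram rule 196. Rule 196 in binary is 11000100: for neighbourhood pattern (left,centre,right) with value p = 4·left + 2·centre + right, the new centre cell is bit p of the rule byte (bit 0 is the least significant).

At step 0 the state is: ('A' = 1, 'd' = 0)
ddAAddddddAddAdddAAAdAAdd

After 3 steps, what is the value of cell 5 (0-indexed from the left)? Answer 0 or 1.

gen 0: ddAAddddddAddAdddAAAdAAdd
gen 1: dddAddddddAddAddddAAddAdd
gen 2: dddAddddddAddAdddddAddAdd
gen 3: dddAddddddAddAdddddAddAdd

0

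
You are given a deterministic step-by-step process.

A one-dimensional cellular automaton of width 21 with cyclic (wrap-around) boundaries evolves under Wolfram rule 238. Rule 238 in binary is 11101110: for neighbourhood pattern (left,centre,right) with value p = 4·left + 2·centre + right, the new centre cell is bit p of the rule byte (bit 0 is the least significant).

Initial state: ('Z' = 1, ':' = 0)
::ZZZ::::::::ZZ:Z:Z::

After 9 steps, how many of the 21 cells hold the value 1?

t=0: ::ZZZ::::::::ZZ:Z:Z::
t=1: :ZZZZ:::::::ZZZZZZZ::
t=2: ZZZZZ::::::ZZZZZZZZ::
t=3: ZZZZZ:::::ZZZZZZZZZ:Z
t=4: ZZZZZ::::ZZZZZZZZZZZZ
t=5: ZZZZZ:::ZZZZZZZZZZZZZ
t=6: ZZZZZ::ZZZZZZZZZZZZZZ
t=7: ZZZZZ:ZZZZZZZZZZZZZZZ
t=8: ZZZZZZZZZZZZZZZZZZZZZ
t=9: ZZZZZZZZZZZZZZZZZZZZZ

21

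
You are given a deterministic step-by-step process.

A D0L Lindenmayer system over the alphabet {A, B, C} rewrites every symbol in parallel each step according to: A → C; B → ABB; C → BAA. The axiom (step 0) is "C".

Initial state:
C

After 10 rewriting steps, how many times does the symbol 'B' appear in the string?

2053

k=0  C
k=1  BAA
k=2  ABBCC
k=3  CABBABBBAABAA
k=4  BAACABBABBCABBABBABBCCABBCC
k=5  ABBCCBAACABBABBCABBABBBAACABBABBCABBABBCABBABBBAABAACABBABBBAABAA
k=6  CABBABBBAABAAABBCCBAACABBABBCABBABBBAACABBABBCABBABBABBCCB…BABBBAACABBABBCABBABBABBCCABBCCBAACABBABBCABBABBABBCCABBCC  (len 145)
k=7  BAACABBABBCABBABBABBCCABBCCCABBABBBAABAAABBCCBAACABBABBCAB…ACABBABBCABBABBBAACABBABBCABBABBCABBABBBAABAACABBABBBAABAA  (len 339)
k=8  ABBCCBAACABBABBCABBABBBAACABBABBCABBABBCABBABBBAABAACABBAB…BABBBAACABBABBCABBABBABBCCABBCCBAACABBABBCABBABBABBCCABBCC  (len 773)
k=9  CABBABBBAABAAABBCCBAACABBABBCABBABBBAACABBABBCABBABBABBCCB…ACABBABBCABBABBBAACABBABBCABBABBCABBABBBAABAACABBABBBAABAA  (len 1789)
k=10  BAACABBABBCABBABBABBCCABBCCCABBABBBAABAAABBCCBAACABBABBCAB…BABBBAACABBABBCABBABBABBCCABBCCBAACABBABBCABBABBABBCCABBCC  (len 4107)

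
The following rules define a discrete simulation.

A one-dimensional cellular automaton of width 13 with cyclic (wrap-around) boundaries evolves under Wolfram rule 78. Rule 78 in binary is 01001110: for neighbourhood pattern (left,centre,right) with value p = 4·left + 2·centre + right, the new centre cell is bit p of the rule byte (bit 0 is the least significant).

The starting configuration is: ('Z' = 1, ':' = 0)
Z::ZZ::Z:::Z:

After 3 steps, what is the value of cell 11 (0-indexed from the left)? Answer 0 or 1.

gen 0: Z::ZZ::Z:::Z:
gen 1: Z:ZZZ:ZZ::ZZ:
gen 2: Z:Z:Z:ZZ:ZZZ:
gen 3: Z:Z:Z:ZZ:Z:Z:

1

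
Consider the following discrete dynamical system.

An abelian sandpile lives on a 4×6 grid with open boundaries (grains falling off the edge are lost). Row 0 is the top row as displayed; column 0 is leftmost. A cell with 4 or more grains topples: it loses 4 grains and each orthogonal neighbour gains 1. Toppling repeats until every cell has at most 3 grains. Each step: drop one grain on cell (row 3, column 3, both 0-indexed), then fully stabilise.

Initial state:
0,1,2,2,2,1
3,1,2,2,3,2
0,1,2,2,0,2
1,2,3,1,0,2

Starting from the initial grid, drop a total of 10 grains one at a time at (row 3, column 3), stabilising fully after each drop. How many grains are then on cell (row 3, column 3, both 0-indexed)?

[0] 0,1,2,2,2,1
3,1,2,2,3,2
0,1,2,2,0,2
1,2,3,1,0,2
[1] 0,1,2,2,2,1
3,1,2,2,3,2
0,1,2,2,0,2
1,2,3,2,0,2
[2] 0,1,2,2,2,1
3,1,2,2,3,2
0,1,2,2,0,2
1,2,3,3,0,2
[3] 0,1,2,2,2,1
3,1,2,2,3,2
0,1,3,3,0,2
1,3,0,1,1,2
[4] 0,1,2,2,2,1
3,1,2,2,3,2
0,1,3,3,0,2
1,3,0,2,1,2
[5] 0,1,2,2,2,1
3,1,2,2,3,2
0,1,3,3,0,2
1,3,0,3,1,2
[6] 0,1,2,2,2,1
3,1,3,3,3,2
0,2,0,1,1,2
1,3,2,1,2,2
[7] 0,1,2,2,2,1
3,1,3,3,3,2
0,2,0,1,1,2
1,3,2,2,2,2
[8] 0,1,2,2,2,1
3,1,3,3,3,2
0,2,0,1,1,2
1,3,2,3,2,2
[9] 0,1,2,2,2,1
3,1,3,3,3,2
0,2,0,2,1,2
1,3,3,0,3,2
[10] 0,1,2,2,2,1
3,1,3,3,3,2
0,2,0,2,1,2
1,3,3,1,3,2

1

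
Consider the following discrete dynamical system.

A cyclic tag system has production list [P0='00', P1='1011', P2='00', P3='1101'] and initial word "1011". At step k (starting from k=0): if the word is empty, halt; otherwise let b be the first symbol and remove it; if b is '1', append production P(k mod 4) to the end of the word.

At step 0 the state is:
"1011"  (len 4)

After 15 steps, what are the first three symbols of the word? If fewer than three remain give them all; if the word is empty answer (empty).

011

0) "1011"  (len 4)
1) "01100"  (len 5)
2) "1100"  (len 4)
3) "10000"  (len 5)
4) "00001101"  (len 8)
5) "0001101"  (len 7)
6) "001101"  (len 6)
7) "01101"  (len 5)
8) "1101"  (len 4)
9) "10100"  (len 5)
10) "01001011"  (len 8)
11) "1001011"  (len 7)
12) "0010111101"  (len 10)
13) "010111101"  (len 9)
14) "10111101"  (len 8)
15) "011110100"  (len 9)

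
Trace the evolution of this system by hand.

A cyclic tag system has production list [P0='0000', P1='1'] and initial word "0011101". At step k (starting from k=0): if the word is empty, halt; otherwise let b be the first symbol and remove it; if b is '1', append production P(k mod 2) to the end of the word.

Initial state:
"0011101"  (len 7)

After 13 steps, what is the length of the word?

8

step 0: "0011101"  (len 7)
step 1: "011101"  (len 6)
step 2: "11101"  (len 5)
step 3: "11010000"  (len 8)
step 4: "10100001"  (len 8)
step 5: "01000010000"  (len 11)
step 6: "1000010000"  (len 10)
step 7: "0000100000000"  (len 13)
step 8: "000100000000"  (len 12)
step 9: "00100000000"  (len 11)
step 10: "0100000000"  (len 10)
step 11: "100000000"  (len 9)
step 12: "000000001"  (len 9)
step 13: "00000001"  (len 8)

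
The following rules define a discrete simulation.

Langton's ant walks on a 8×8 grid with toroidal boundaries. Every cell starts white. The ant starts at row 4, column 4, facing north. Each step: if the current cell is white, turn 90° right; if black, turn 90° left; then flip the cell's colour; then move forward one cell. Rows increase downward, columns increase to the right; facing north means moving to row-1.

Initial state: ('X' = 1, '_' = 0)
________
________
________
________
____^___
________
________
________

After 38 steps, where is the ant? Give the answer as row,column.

[0] ________
________
________
________
____^___
________
________
________
[1] ________
________
________
________
____X>__
________
________
________
[2] ________
________
________
________
____XX__
_____v__
________
________
[3] ________
________
________
________
____XX__
____<X__
________
________
[4] ________
________
________
________
____^X__
____XX__
________
________
[5] ________
________
________
________
___<_X__
____XX__
________
________
[6] ________
________
________
___^____
___X_X__
____XX__
________
________
[7] ________
________
________
___X>___
___X_X__
____XX__
________
________
[8] ________
________
________
___XX___
___XvX__
____XX__
________
________
[9] ________
________
________
___XX___
___<XX__
____XX__
________
________
[10] ________
________
________
___XX___
____XX__
___vXX__
________
________
[11] ________
________
________
___XX___
____XX__
__<XXX__
________
________
[12] ________
________
________
___XX___
__^_XX__
__XXXX__
________
________
[13] ________
________
________
___XX___
__X>XX__
__XXXX__
________
________
[14] ________
________
________
___XX___
__XXXX__
__XvXX__
________
________
[15] ________
________
________
___XX___
__XXXX__
__X_>X__
________
________
[16] ________
________
________
___XX___
__XX^X__
__X__X__
________
________
[17] ________
________
________
___XX___
__X<_X__
__X__X__
________
________
[18] ________
________
________
___XX___
__X__X__
__Xv_X__
________
________
[19] ________
________
________
___XX___
__X__X__
__<X_X__
________
________
[20] ________
________
________
___XX___
__X__X__
___X_X__
__v_____
________
[21] ________
________
________
___XX___
__X__X__
___X_X__
_<X_____
________
[22] ________
________
________
___XX___
__X__X__
_^_X_X__
_XX_____
________
[23] ________
________
________
___XX___
__X__X__
_X>X_X__
_XX_____
________
[24] ________
________
________
___XX___
__X__X__
_XXX_X__
_Xv_____
________
[25] ________
________
________
___XX___
__X__X__
_XXX_X__
_X_>____
________
[26] ________
________
________
___XX___
__X__X__
_XXX_X__
_X_X____
___v____
[27] ________
________
________
___XX___
__X__X__
_XXX_X__
_X_X____
__<X____
[28] ________
________
________
___XX___
__X__X__
_XXX_X__
_X^X____
__XX____
[29] ________
________
________
___XX___
__X__X__
_XXX_X__
_XX>____
__XX____
[30] ________
________
________
___XX___
__X__X__
_XX^_X__
_XX_____
__XX____
[31] ________
________
________
___XX___
__X__X__
_X<__X__
_XX_____
__XX____
[32] ________
________
________
___XX___
__X__X__
_X___X__
_Xv_____
__XX____
[33] ________
________
________
___XX___
__X__X__
_X___X__
_X_>____
__XX____
[34] ________
________
________
___XX___
__X__X__
_X___X__
_X_X____
__Xv____
[35] ________
________
________
___XX___
__X__X__
_X___X__
_X_X____
__X_>___
[36] ____v___
________
________
___XX___
__X__X__
_X___X__
_X_X____
__X_X___
[37] ___<X___
________
________
___XX___
__X__X__
_X___X__
_X_X____
__X_X___
[38] ___XX___
________
________
___XX___
__X__X__
_X___X__
_X_X____
__X^X___

7,3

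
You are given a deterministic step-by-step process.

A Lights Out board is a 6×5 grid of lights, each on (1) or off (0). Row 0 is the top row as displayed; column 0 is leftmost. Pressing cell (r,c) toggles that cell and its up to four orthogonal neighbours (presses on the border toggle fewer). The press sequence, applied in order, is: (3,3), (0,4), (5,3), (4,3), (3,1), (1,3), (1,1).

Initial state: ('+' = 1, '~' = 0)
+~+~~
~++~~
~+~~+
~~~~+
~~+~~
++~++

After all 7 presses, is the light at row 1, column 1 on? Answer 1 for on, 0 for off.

[0] +~+~~
~++~~
~+~~+
~~~~+
~~+~~
++~++
[1] +~+~~
~++~~
~+~++
~~++~
~~++~
++~++
[2] +~+++
~++~+
~+~++
~~++~
~~++~
++~++
[3] +~+++
~++~+
~+~++
~~++~
~~+~~
+++~~
[4] +~+++
~++~+
~+~++
~~+~~
~~~++
++++~
[5] +~+++
~++~+
~~~++
++~~~
~+~++
++++~
[6] +~+~+
~+~+~
~~~~+
++~~~
~+~++
++++~
[7] +++~+
+~++~
~+~~+
++~~~
~+~++
++++~

0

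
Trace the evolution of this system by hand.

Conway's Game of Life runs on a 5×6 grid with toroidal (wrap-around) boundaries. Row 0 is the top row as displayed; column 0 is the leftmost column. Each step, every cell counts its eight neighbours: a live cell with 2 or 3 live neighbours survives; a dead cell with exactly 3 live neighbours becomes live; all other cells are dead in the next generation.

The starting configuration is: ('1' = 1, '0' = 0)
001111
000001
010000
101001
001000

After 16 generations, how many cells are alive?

6

0) 001111
000001
010000
101001
001000
1) 001111
101101
010001
101000
101000
2) 000000
000000
000111
101001
101010
3) 000000
000010
100111
101000
100100
4) 000000
000110
110110
101000
010000
5) 000000
001111
110010
101101
010000
6) 001110
111111
000000
001111
111000
7) 000000
110001
000000
101111
100000
8) 010001
100000
001100
110111
110110
9) 011011
111000
001100
000000
000100
10) 000011
100011
001100
001100
001110
11) 100000
100000
011001
010000
001001
12) 110001
100001
011000
010000
110000
13) 000000
001001
011000
000000
001001
14) 000000
011000
011000
011000
000000
15) 000000
011000
100100
011000
000000
16) 000000
011000
100100
011000
000000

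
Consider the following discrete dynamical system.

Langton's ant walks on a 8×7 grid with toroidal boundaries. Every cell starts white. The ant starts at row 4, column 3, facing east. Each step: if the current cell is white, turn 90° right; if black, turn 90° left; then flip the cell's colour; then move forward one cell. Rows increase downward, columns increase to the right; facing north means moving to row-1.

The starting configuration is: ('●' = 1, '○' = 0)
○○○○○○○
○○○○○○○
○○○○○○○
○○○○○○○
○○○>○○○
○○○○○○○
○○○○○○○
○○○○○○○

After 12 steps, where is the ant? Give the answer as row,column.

gen 0: ○○○○○○○
○○○○○○○
○○○○○○○
○○○○○○○
○○○>○○○
○○○○○○○
○○○○○○○
○○○○○○○
gen 1: ○○○○○○○
○○○○○○○
○○○○○○○
○○○○○○○
○○○●○○○
○○○v○○○
○○○○○○○
○○○○○○○
gen 2: ○○○○○○○
○○○○○○○
○○○○○○○
○○○○○○○
○○○●○○○
○○<●○○○
○○○○○○○
○○○○○○○
gen 3: ○○○○○○○
○○○○○○○
○○○○○○○
○○○○○○○
○○^●○○○
○○●●○○○
○○○○○○○
○○○○○○○
gen 4: ○○○○○○○
○○○○○○○
○○○○○○○
○○○○○○○
○○●>○○○
○○●●○○○
○○○○○○○
○○○○○○○
gen 5: ○○○○○○○
○○○○○○○
○○○○○○○
○○○^○○○
○○●○○○○
○○●●○○○
○○○○○○○
○○○○○○○
gen 6: ○○○○○○○
○○○○○○○
○○○○○○○
○○○●>○○
○○●○○○○
○○●●○○○
○○○○○○○
○○○○○○○
gen 7: ○○○○○○○
○○○○○○○
○○○○○○○
○○○●●○○
○○●○v○○
○○●●○○○
○○○○○○○
○○○○○○○
gen 8: ○○○○○○○
○○○○○○○
○○○○○○○
○○○●●○○
○○●<●○○
○○●●○○○
○○○○○○○
○○○○○○○
gen 9: ○○○○○○○
○○○○○○○
○○○○○○○
○○○^●○○
○○●●●○○
○○●●○○○
○○○○○○○
○○○○○○○
gen 10: ○○○○○○○
○○○○○○○
○○○○○○○
○○<○●○○
○○●●●○○
○○●●○○○
○○○○○○○
○○○○○○○
gen 11: ○○○○○○○
○○○○○○○
○○^○○○○
○○●○●○○
○○●●●○○
○○●●○○○
○○○○○○○
○○○○○○○
gen 12: ○○○○○○○
○○○○○○○
○○●>○○○
○○●○●○○
○○●●●○○
○○●●○○○
○○○○○○○
○○○○○○○

2,3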